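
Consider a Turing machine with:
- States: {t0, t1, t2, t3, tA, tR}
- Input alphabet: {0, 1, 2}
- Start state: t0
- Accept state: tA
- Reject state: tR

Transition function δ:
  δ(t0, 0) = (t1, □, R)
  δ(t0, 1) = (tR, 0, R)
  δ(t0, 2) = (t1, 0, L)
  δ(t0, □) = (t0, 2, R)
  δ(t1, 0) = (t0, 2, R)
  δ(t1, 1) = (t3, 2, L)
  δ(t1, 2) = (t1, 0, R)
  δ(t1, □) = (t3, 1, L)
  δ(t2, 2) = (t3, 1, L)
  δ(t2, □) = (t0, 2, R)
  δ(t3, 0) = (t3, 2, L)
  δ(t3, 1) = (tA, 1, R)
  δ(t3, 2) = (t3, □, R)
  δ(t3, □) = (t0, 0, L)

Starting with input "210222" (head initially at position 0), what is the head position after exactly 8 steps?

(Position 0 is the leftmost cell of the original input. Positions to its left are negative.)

Execution trace (head position shown):
Step 0: [t0]210222  (head at position 0)
Step 1: move left → [t1]□010222  (head at position -1)
Step 2: move left → [t3]□1010222  (head at position -2)
Step 3: move left → [t0]□01010222  (head at position -3)
Step 4: move right → 2[t0]01010222  (head at position -2)
Step 5: move right → 2□[t1]1010222  (head at position -1)
Step 6: move left → 2[t3]□2010222  (head at position -2)
Step 7: move left → [t0]202010222  (head at position -3)
Step 8: move left → [t1]□002010222  (head at position -4)

After 8 steps, the head is at position -4.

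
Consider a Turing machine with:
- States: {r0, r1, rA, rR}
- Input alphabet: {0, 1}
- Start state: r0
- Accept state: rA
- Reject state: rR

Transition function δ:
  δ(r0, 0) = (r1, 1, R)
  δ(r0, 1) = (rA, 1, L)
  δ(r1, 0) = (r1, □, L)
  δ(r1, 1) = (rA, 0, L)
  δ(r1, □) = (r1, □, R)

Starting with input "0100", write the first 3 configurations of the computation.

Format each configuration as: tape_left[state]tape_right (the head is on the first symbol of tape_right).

Transitions applied:
Step 1: δ(r0, 0) = (r1, 1, R)
Step 2: δ(r1, 1) = (rA, 0, L)

The first 3 configurations are:
[r0]0100 ⊢ 1[r1]100 ⊢ [rA]1000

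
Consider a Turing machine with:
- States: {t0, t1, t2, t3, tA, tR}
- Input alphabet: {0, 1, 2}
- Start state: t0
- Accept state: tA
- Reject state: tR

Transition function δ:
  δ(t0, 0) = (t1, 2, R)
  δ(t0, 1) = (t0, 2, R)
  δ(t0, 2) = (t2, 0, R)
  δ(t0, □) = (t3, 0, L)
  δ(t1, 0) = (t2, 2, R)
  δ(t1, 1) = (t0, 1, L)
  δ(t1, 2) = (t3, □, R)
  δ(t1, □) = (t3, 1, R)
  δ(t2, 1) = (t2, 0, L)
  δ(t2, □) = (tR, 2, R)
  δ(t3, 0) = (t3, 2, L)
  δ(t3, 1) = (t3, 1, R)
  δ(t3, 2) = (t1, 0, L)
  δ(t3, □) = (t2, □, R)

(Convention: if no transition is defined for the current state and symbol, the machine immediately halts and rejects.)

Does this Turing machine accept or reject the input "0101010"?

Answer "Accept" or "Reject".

Execution trace:
Initial: [t0]0101010
Step 1: δ(t0, 0) = (t1, 2, R) → 2[t1]101010
Step 2: δ(t1, 1) = (t0, 1, L) → [t0]2101010
Step 3: δ(t0, 2) = (t2, 0, R) → 0[t2]101010
Step 4: δ(t2, 1) = (t2, 0, L) → [t2]0001010

No transition is defined for δ(t2, 0). By convention the machine halts and rejects.

Answer: Reject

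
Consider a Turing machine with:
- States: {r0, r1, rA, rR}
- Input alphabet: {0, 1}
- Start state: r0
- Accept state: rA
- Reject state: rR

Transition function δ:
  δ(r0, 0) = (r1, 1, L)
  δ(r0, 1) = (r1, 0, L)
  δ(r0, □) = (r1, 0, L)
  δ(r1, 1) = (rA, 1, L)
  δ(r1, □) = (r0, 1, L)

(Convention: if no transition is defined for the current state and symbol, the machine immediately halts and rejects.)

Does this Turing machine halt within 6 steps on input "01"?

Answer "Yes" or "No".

Execution trace:
Initial: [r0]01
Step 1: δ(r0, 0) = (r1, 1, L) → [r1]□11
Step 2: δ(r1, □) = (r0, 1, L) → [r0]□111
Step 3: δ(r0, □) = (r1, 0, L) → [r1]□0111
Step 4: δ(r1, □) = (r0, 1, L) → [r0]□10111
Step 5: δ(r0, □) = (r1, 0, L) → [r1]□010111
Step 6: δ(r1, □) = (r0, 1, L) → [r0]□1010111

The machine has not reached a halting state after 6 steps.
The machine did not halt within the 6-step bound.

Answer: No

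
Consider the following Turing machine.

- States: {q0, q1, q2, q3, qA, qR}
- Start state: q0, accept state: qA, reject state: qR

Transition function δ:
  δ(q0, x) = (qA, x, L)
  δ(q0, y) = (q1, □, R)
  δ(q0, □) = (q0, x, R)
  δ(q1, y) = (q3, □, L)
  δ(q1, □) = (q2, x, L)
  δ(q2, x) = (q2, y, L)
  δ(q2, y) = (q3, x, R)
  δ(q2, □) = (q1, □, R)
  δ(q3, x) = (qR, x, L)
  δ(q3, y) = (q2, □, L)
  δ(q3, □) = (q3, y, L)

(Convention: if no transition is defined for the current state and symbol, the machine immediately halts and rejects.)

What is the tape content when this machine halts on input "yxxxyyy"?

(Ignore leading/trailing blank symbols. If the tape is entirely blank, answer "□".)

Execution trace:
Initial: [q0]yxxxyyy
Step 1: δ(q0, y) = (q1, □, R) → □[q1]xxxyyy

No transition is defined for δ(q1, x). By convention the machine halts and rejects.

Final tape (ignoring leading/trailing blanks): xxxyyy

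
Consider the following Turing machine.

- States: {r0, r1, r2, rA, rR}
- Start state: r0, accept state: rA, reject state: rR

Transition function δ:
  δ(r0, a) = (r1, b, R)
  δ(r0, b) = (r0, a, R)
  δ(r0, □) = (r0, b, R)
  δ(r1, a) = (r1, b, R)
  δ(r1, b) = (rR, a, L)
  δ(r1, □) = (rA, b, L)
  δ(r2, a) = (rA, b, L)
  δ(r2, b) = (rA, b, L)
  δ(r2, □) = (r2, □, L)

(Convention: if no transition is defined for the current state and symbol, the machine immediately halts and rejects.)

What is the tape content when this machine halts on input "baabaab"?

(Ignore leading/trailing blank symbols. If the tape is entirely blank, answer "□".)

Execution trace:
Initial: [r0]baabaab
Step 1: δ(r0, b) = (r0, a, R) → a[r0]aabaab
Step 2: δ(r0, a) = (r1, b, R) → ab[r1]abaab
Step 3: δ(r1, a) = (r1, b, R) → abb[r1]baab
Step 4: δ(r1, b) = (rR, a, L) → ab[rR]baaab

The machine reaches the reject state rR and halts.

Final tape (ignoring leading/trailing blanks): abbaaab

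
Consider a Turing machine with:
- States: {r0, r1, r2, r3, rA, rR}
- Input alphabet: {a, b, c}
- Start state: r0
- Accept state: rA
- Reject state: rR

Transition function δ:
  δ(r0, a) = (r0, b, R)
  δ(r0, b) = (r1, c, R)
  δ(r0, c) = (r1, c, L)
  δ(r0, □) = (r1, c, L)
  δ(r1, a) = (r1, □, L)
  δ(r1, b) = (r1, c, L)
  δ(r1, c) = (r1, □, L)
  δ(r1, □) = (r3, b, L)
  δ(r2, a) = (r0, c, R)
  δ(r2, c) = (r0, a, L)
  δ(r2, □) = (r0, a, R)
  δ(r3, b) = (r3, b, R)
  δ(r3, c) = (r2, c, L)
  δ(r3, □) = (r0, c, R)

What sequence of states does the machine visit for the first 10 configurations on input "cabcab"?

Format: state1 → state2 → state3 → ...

Execution trace:
Initial: [r0]cabcab
Step 1: δ(r0, c) = (r1, c, L) → [r1]□cabcab
Step 2: δ(r1, □) = (r3, b, L) → [r3]□bcabcab
Step 3: δ(r3, □) = (r0, c, R) → c[r0]bcabcab
Step 4: δ(r0, b) = (r1, c, R) → cc[r1]cabcab
Step 5: δ(r1, c) = (r1, □, L) → c[r1]c□abcab
Step 6: δ(r1, c) = (r1, □, L) → [r1]c□□abcab
Step 7: δ(r1, c) = (r1, □, L) → [r1]□□□□abcab
Step 8: δ(r1, □) = (r3, b, L) → [r3]□b□□□abcab
Step 9: δ(r3, □) = (r0, c, R) → c[r0]b□□□abcab

State sequence: r0 → r1 → r3 → r0 → r1 → r1 → r1 → r1 → r3 → r0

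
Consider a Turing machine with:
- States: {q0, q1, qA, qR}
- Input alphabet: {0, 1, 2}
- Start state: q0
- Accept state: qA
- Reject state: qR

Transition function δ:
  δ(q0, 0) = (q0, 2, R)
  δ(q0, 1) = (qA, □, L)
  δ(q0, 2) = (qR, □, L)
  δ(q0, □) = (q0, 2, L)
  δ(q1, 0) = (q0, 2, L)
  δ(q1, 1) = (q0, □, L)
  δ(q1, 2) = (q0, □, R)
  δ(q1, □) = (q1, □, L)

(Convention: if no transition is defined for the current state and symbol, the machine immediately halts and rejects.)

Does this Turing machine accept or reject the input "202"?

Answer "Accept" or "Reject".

Execution trace:
Initial: [q0]202
Step 1: δ(q0, 2) = (qR, □, L) → [qR]□□02

The machine reaches the reject state qR and halts.

Answer: Reject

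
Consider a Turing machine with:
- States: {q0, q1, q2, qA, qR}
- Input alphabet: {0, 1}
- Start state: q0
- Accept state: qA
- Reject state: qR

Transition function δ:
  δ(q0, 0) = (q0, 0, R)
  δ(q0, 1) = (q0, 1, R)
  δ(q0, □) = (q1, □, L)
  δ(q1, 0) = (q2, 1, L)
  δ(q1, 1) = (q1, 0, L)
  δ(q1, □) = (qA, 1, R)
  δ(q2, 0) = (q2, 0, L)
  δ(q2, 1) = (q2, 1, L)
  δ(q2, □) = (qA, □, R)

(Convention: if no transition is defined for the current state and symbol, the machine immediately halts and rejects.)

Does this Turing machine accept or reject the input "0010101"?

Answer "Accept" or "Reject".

Execution trace:
Initial: [q0]0010101
Step 1: δ(q0, 0) = (q0, 0, R) → 0[q0]010101
Step 2: δ(q0, 0) = (q0, 0, R) → 00[q0]10101
Step 3: δ(q0, 1) = (q0, 1, R) → 001[q0]0101
Step 4: δ(q0, 0) = (q0, 0, R) → 0010[q0]101
Step 5: δ(q0, 1) = (q0, 1, R) → 00101[q0]01
Step 6: δ(q0, 0) = (q0, 0, R) → 001010[q0]1
Step 7: δ(q0, 1) = (q0, 1, R) → 0010101[q0]□
Step 8: δ(q0, □) = (q1, □, L) → 001010[q1]1□
Step 9: δ(q1, 1) = (q1, 0, L) → 00101[q1]00□
Step 10: δ(q1, 0) = (q2, 1, L) → 0010[q2]110□
Step 11: δ(q2, 1) = (q2, 1, L) → 001[q2]0110□
Step 12: δ(q2, 0) = (q2, 0, L) → 00[q2]10110□
Step 13: δ(q2, 1) = (q2, 1, L) → 0[q2]010110□
Step 14: δ(q2, 0) = (q2, 0, L) → [q2]0010110□
Step 15: δ(q2, 0) = (q2, 0, L) → [q2]□0010110□
Step 16: δ(q2, □) = (qA, □, R) → □[qA]0010110□

The machine reaches the accept state qA and halts.

Answer: Accept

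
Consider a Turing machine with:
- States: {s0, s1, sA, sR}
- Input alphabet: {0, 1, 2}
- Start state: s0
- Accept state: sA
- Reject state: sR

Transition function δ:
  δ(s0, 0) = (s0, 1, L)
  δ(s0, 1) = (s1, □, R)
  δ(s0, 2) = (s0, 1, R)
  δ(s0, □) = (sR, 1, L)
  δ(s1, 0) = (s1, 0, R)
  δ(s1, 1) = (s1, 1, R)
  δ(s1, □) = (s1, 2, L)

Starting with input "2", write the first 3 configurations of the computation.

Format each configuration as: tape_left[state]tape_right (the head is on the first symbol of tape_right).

Transitions applied:
Step 1: δ(s0, 2) = (s0, 1, R)
Step 2: δ(s0, □) = (sR, 1, L)

The first 3 configurations are:
[s0]2 ⊢ 1[s0]□ ⊢ [sR]11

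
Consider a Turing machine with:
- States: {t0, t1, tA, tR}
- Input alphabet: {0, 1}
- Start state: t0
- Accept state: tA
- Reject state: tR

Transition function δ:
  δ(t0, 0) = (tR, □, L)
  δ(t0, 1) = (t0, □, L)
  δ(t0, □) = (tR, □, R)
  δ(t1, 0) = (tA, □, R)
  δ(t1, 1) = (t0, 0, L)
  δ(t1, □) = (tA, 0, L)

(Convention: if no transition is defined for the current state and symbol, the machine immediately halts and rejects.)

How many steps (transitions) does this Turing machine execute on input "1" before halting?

Execution trace:
Initial: [t0]1
Step 1: δ(t0, 1) = (t0, □, L) → [t0]□□
Step 2: δ(t0, □) = (tR, □, R) → □[tR]□

The machine reaches the reject state tR and halts.

The machine executed 2 steps before halting.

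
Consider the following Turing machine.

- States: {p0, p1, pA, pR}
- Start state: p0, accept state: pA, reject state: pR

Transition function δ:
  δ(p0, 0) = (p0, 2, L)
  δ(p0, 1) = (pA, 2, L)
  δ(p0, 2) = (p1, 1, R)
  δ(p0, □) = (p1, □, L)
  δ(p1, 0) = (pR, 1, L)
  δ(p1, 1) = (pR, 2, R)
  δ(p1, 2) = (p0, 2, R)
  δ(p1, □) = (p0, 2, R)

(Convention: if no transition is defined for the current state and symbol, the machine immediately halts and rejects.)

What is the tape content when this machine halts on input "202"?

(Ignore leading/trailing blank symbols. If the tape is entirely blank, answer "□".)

Execution trace:
Initial: [p0]202
Step 1: δ(p0, 2) = (p1, 1, R) → 1[p1]02
Step 2: δ(p1, 0) = (pR, 1, L) → [pR]112

The machine reaches the reject state pR and halts.

Final tape (ignoring leading/trailing blanks): 112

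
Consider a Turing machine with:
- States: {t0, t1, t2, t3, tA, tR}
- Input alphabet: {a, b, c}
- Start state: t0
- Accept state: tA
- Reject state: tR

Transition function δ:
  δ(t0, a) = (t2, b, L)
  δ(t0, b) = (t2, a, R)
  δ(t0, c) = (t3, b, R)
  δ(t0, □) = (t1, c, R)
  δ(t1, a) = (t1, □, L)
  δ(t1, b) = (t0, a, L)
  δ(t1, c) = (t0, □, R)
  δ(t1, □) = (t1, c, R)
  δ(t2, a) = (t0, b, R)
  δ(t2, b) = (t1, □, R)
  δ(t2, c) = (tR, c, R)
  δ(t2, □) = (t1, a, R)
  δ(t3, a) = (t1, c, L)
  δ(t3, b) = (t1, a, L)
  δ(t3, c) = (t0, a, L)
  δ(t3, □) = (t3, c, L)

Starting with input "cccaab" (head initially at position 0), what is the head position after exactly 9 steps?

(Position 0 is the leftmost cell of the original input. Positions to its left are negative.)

Execution trace (head position shown):
Step 0: [t0]cccaab  (head at position 0)
Step 1: move right → b[t3]ccaab  (head at position 1)
Step 2: move left → [t0]bacaab  (head at position 0)
Step 3: move right → a[t2]acaab  (head at position 1)
Step 4: move right → ab[t0]caab  (head at position 2)
Step 5: move right → abb[t3]aab  (head at position 3)
Step 6: move left → ab[t1]bcab  (head at position 2)
Step 7: move left → a[t0]bacab  (head at position 1)
Step 8: move right → aa[t2]acab  (head at position 2)
Step 9: move right → aab[t0]cab  (head at position 3)

After 9 steps, the head is at position 3.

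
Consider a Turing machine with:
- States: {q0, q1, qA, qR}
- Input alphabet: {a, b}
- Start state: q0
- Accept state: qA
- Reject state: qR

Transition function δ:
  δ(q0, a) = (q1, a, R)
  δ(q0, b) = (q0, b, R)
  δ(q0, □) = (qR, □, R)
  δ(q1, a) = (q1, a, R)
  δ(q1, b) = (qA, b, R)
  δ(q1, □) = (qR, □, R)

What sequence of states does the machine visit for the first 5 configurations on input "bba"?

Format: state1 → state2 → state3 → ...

Execution trace:
Initial: [q0]bba
Step 1: δ(q0, b) = (q0, b, R) → b[q0]ba
Step 2: δ(q0, b) = (q0, b, R) → bb[q0]a
Step 3: δ(q0, a) = (q1, a, R) → bba[q1]□
Step 4: δ(q1, □) = (qR, □, R) → bba□[qR]□

The machine reaches the reject state qR and halts.

State sequence: q0 → q0 → q0 → q1 → qR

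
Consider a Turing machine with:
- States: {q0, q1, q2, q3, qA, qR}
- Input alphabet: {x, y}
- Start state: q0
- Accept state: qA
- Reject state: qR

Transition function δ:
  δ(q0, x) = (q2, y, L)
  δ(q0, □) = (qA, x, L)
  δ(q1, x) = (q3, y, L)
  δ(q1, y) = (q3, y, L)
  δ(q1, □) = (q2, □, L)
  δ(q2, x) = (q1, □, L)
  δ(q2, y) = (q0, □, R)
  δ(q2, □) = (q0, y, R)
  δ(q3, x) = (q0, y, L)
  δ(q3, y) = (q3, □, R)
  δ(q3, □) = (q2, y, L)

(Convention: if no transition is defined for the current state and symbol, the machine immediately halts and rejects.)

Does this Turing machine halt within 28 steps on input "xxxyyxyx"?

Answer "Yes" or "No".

Execution trace:
Initial: [q0]xxxyyxyx
Step 1: δ(q0, x) = (q2, y, L) → [q2]□yxxyyxyx
Step 2: δ(q2, □) = (q0, y, R) → y[q0]yxxyyxyx

No transition is defined for δ(q0, y). By convention the machine halts and rejects.
The machine halted after 2 steps (within the 28-step bound).

Answer: Yes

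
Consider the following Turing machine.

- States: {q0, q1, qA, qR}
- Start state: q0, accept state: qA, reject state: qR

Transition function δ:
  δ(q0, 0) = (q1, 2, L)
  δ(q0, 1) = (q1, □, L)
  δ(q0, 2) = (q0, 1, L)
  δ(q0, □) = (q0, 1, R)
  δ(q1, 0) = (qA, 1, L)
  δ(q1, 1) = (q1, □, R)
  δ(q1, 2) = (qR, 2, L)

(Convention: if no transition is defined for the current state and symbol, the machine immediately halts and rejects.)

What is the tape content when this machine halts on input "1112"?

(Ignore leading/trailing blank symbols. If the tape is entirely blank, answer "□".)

Execution trace:
Initial: [q0]1112
Step 1: δ(q0, 1) = (q1, □, L) → [q1]□□112

No transition is defined for δ(q1, □). By convention the machine halts and rejects.

Final tape (ignoring leading/trailing blanks): 112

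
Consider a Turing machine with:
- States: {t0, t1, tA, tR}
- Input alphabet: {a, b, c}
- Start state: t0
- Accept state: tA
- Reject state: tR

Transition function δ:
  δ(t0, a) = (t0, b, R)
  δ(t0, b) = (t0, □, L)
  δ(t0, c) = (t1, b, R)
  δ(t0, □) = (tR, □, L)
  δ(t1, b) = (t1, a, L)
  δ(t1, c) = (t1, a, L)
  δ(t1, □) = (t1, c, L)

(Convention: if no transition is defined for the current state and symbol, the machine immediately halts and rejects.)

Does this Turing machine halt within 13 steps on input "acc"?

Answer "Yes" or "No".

Execution trace:
Initial: [t0]acc
Step 1: δ(t0, a) = (t0, b, R) → b[t0]cc
Step 2: δ(t0, c) = (t1, b, R) → bb[t1]c
Step 3: δ(t1, c) = (t1, a, L) → b[t1]ba
Step 4: δ(t1, b) = (t1, a, L) → [t1]baa
Step 5: δ(t1, b) = (t1, a, L) → [t1]□aaa
Step 6: δ(t1, □) = (t1, c, L) → [t1]□caaa
Step 7: δ(t1, □) = (t1, c, L) → [t1]□ccaaa
Step 8: δ(t1, □) = (t1, c, L) → [t1]□cccaaa
Step 9: δ(t1, □) = (t1, c, L) → [t1]□ccccaaa
Step 10: δ(t1, □) = (t1, c, L) → [t1]□cccccaaa
Step 11: δ(t1, □) = (t1, c, L) → [t1]□ccccccaaa
Step 12: δ(t1, □) = (t1, c, L) → [t1]□cccccccaaa
Step 13: δ(t1, □) = (t1, c, L) → [t1]□ccccccccaaa

The machine has not reached a halting state after 13 steps.
The machine did not halt within the 13-step bound.

Answer: No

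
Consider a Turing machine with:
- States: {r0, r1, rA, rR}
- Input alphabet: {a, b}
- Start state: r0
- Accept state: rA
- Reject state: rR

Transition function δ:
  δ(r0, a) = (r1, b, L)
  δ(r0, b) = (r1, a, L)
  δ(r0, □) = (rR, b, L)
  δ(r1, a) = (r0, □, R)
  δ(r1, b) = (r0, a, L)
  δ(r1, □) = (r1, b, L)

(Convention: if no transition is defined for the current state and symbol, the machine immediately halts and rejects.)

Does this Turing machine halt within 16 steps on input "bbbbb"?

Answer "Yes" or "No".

Execution trace:
Initial: [r0]bbbbb
Step 1: δ(r0, b) = (r1, a, L) → [r1]□abbbb
Step 2: δ(r1, □) = (r1, b, L) → [r1]□babbbb
Step 3: δ(r1, □) = (r1, b, L) → [r1]□bbabbbb
Step 4: δ(r1, □) = (r1, b, L) → [r1]□bbbabbbb
Step 5: δ(r1, □) = (r1, b, L) → [r1]□bbbbabbbb
Step 6: δ(r1, □) = (r1, b, L) → [r1]□bbbbbabbbb
Step 7: δ(r1, □) = (r1, b, L) → [r1]□bbbbbbabbbb
Step 8: δ(r1, □) = (r1, b, L) → [r1]□bbbbbbbabbbb
Step 9: δ(r1, □) = (r1, b, L) → [r1]□bbbbbbbbabbbb
Step 10: δ(r1, □) = (r1, b, L) → [r1]□bbbbbbbbbabbbb
Step 11: δ(r1, □) = (r1, b, L) → [r1]□bbbbbbbbbbabbbb
Step 12: δ(r1, □) = (r1, b, L) → [r1]□bbbbbbbbbbbabbbb
Step 13: δ(r1, □) = (r1, b, L) → [r1]□bbbbbbbbbbbbabbbb
Step 14: δ(r1, □) = (r1, b, L) → [r1]□bbbbbbbbbbbbbabbbb
Step 15: δ(r1, □) = (r1, b, L) → [r1]□bbbbbbbbbbbbbbabbbb
Step 16: δ(r1, □) = (r1, b, L) → [r1]□bbbbbbbbbbbbbbbabbbb

The machine has not reached a halting state after 16 steps.
The machine did not halt within the 16-step bound.

Answer: No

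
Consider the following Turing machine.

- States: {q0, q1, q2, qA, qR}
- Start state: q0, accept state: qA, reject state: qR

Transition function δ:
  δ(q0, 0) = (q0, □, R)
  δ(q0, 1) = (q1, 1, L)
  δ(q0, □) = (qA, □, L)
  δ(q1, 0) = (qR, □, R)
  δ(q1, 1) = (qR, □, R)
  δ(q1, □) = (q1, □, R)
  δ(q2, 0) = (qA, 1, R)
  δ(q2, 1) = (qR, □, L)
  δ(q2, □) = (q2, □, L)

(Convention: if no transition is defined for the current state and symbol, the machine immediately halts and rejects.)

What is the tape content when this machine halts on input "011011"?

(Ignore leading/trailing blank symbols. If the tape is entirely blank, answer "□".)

Execution trace:
Initial: [q0]011011
Step 1: δ(q0, 0) = (q0, □, R) → □[q0]11011
Step 2: δ(q0, 1) = (q1, 1, L) → [q1]□11011
Step 3: δ(q1, □) = (q1, □, R) → □[q1]11011
Step 4: δ(q1, 1) = (qR, □, R) → □□[qR]1011

The machine reaches the reject state qR and halts.

Final tape (ignoring leading/trailing blanks): 1011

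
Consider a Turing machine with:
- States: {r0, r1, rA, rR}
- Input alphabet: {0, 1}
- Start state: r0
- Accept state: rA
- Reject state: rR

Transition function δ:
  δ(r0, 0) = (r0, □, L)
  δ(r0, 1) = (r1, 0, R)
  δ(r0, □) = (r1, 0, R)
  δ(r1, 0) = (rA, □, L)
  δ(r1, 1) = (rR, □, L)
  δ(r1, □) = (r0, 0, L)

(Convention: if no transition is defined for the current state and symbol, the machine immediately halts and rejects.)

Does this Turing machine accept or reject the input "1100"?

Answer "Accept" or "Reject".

Execution trace:
Initial: [r0]1100
Step 1: δ(r0, 1) = (r1, 0, R) → 0[r1]100
Step 2: δ(r1, 1) = (rR, □, L) → [rR]0□00

The machine reaches the reject state rR and halts.

Answer: Reject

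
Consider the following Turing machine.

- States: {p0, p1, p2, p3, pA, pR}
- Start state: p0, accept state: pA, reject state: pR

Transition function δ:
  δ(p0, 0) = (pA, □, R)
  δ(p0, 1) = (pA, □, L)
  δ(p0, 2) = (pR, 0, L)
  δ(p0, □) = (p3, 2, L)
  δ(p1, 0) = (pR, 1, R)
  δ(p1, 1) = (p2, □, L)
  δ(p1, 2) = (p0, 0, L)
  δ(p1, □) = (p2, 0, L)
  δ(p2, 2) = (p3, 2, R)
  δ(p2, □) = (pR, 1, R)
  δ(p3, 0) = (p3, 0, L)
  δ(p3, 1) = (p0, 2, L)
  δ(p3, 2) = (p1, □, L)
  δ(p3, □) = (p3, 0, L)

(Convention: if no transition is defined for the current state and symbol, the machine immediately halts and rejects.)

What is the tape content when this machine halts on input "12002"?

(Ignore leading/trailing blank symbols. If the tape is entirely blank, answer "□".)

Execution trace:
Initial: [p0]12002
Step 1: δ(p0, 1) = (pA, □, L) → [pA]□□2002

The machine reaches the accept state pA and halts.

Final tape (ignoring leading/trailing blanks): 2002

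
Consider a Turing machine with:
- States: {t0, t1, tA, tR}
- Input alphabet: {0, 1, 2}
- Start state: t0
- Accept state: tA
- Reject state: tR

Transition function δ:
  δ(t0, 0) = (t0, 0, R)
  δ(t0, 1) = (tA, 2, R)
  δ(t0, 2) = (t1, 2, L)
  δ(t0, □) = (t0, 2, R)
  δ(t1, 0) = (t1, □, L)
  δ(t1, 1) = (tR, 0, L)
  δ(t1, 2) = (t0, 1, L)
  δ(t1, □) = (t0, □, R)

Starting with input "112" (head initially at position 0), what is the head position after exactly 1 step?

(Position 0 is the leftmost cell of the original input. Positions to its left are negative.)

Execution trace (head position shown):
Step 0: [t0]112  (head at position 0)
Step 1: move right → 2[tA]12  (head at position 1)

After 1 step, the head is at position 1.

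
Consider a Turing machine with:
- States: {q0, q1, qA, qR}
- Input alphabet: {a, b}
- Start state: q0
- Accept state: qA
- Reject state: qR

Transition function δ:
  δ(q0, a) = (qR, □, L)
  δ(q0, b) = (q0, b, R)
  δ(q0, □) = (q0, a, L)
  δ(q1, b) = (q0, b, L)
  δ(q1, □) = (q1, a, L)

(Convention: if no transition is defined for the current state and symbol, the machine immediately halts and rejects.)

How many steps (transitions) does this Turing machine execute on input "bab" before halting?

Execution trace:
Initial: [q0]bab
Step 1: δ(q0, b) = (q0, b, R) → b[q0]ab
Step 2: δ(q0, a) = (qR, □, L) → [qR]b□b

The machine reaches the reject state qR and halts.

The machine executed 2 steps before halting.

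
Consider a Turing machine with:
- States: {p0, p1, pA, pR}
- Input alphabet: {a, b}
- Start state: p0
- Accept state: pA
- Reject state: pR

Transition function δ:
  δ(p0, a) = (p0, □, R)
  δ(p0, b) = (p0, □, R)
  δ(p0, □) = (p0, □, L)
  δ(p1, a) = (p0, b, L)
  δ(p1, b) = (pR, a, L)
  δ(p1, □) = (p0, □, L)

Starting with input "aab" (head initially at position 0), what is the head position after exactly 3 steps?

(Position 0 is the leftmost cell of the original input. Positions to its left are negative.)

Execution trace (head position shown):
Step 0: [p0]aab  (head at position 0)
Step 1: move right → □[p0]ab  (head at position 1)
Step 2: move right → □□[p0]b  (head at position 2)
Step 3: move right → □□□[p0]□  (head at position 3)

After 3 steps, the head is at position 3.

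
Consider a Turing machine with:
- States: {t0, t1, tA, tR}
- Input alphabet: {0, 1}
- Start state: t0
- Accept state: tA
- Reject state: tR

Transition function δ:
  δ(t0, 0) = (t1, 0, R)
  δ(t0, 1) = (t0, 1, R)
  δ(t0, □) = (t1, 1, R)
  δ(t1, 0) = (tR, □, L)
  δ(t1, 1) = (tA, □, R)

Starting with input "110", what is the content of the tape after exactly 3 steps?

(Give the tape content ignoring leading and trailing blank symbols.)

Execution trace:
Initial: [t0]110
Step 1: δ(t0, 1) = (t0, 1, R) → 1[t0]10
Step 2: δ(t0, 1) = (t0, 1, R) → 11[t0]0
Step 3: δ(t0, 0) = (t1, 0, R) → 110[t1]□

No transition is defined for δ(t1, □). By convention the machine halts and rejects.

After 3 steps, the tape (ignoring leading/trailing blanks) is: 110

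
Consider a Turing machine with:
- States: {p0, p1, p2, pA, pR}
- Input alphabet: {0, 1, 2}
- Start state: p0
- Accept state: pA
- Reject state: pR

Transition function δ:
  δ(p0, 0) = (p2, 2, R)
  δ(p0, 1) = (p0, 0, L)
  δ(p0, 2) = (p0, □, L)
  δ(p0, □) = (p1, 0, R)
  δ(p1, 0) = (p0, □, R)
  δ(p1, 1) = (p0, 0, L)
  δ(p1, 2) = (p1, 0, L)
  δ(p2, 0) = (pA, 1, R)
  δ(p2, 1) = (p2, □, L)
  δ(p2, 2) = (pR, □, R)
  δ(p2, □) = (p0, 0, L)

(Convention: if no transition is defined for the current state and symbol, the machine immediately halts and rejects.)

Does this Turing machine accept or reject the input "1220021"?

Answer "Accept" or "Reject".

Execution trace:
Initial: [p0]1220021
Step 1: δ(p0, 1) = (p0, 0, L) → [p0]□0220021
Step 2: δ(p0, □) = (p1, 0, R) → 0[p1]0220021
Step 3: δ(p1, 0) = (p0, □, R) → 0□[p0]220021
Step 4: δ(p0, 2) = (p0, □, L) → 0[p0]□□20021
Step 5: δ(p0, □) = (p1, 0, R) → 00[p1]□20021

No transition is defined for δ(p1, □). By convention the machine halts and rejects.

Answer: Reject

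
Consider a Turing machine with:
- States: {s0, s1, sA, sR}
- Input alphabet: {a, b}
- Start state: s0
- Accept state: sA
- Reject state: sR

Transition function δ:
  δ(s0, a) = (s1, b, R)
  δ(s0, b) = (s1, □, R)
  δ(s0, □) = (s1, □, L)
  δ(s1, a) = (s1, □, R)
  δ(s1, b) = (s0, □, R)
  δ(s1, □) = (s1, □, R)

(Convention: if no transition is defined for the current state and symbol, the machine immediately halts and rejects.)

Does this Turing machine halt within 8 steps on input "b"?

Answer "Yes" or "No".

Execution trace:
Initial: [s0]b
Step 1: δ(s0, b) = (s1, □, R) → □[s1]□
Step 2: δ(s1, □) = (s1, □, R) → □□[s1]□
Step 3: δ(s1, □) = (s1, □, R) → □□□[s1]□
Step 4: δ(s1, □) = (s1, □, R) → □□□□[s1]□
Step 5: δ(s1, □) = (s1, □, R) → □□□□□[s1]□
Step 6: δ(s1, □) = (s1, □, R) → □□□□□□[s1]□
Step 7: δ(s1, □) = (s1, □, R) → □□□□□□□[s1]□
Step 8: δ(s1, □) = (s1, □, R) → □□□□□□□□[s1]□

The machine has not reached a halting state after 8 steps.
The machine did not halt within the 8-step bound.

Answer: No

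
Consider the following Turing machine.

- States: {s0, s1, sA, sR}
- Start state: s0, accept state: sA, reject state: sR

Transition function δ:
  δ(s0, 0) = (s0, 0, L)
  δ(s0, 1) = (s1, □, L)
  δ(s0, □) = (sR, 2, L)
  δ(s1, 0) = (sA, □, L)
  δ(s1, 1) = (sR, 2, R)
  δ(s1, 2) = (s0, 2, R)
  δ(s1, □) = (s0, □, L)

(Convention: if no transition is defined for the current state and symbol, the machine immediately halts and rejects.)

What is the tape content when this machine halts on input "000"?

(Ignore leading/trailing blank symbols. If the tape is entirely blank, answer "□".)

Execution trace:
Initial: [s0]000
Step 1: δ(s0, 0) = (s0, 0, L) → [s0]□000
Step 2: δ(s0, □) = (sR, 2, L) → [sR]□2000

The machine reaches the reject state sR and halts.

Final tape (ignoring leading/trailing blanks): 2000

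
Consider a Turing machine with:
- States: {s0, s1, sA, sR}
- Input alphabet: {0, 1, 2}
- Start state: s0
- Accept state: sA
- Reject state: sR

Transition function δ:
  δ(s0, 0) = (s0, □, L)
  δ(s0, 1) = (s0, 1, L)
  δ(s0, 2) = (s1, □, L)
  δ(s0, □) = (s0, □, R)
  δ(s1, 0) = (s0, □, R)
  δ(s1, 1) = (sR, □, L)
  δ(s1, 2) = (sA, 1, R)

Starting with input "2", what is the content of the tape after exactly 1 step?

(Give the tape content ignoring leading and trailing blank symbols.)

Execution trace:
Initial: [s0]2
Step 1: δ(s0, 2) = (s1, □, L) → [s1]□□

No transition is defined for δ(s1, □). By convention the machine halts and rejects.

After 1 step, the tape (ignoring leading/trailing blanks) is: □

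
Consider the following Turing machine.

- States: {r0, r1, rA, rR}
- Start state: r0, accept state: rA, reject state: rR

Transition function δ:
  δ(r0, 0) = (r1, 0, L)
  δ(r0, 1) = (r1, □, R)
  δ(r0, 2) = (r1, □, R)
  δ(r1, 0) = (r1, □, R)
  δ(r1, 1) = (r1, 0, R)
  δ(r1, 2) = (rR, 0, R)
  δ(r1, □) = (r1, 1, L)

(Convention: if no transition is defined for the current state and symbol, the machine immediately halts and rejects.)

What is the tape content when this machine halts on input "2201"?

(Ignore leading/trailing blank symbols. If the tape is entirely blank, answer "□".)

Execution trace:
Initial: [r0]2201
Step 1: δ(r0, 2) = (r1, □, R) → □[r1]201
Step 2: δ(r1, 2) = (rR, 0, R) → □0[rR]01

The machine reaches the reject state rR and halts.

Final tape (ignoring leading/trailing blanks): 001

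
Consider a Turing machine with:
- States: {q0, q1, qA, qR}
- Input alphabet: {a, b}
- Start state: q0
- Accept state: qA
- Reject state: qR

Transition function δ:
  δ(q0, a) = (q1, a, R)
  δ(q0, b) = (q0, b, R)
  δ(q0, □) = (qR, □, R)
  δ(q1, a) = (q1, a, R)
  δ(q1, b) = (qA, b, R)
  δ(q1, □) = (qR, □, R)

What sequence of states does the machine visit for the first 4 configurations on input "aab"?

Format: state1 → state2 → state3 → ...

Execution trace:
Initial: [q0]aab
Step 1: δ(q0, a) = (q1, a, R) → a[q1]ab
Step 2: δ(q1, a) = (q1, a, R) → aa[q1]b
Step 3: δ(q1, b) = (qA, b, R) → aab[qA]□

The machine reaches the accept state qA and halts.

State sequence: q0 → q1 → q1 → qA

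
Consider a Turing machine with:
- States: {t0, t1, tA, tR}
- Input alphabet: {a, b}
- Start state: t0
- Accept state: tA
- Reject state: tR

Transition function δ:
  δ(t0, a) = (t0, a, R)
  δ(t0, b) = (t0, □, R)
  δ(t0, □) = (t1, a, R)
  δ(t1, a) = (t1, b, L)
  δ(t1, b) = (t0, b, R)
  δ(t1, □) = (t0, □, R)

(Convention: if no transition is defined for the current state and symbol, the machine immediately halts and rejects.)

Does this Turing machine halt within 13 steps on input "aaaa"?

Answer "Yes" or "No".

Execution trace:
Initial: [t0]aaaa
Step 1: δ(t0, a) = (t0, a, R) → a[t0]aaa
Step 2: δ(t0, a) = (t0, a, R) → aa[t0]aa
Step 3: δ(t0, a) = (t0, a, R) → aaa[t0]a
Step 4: δ(t0, a) = (t0, a, R) → aaaa[t0]□
Step 5: δ(t0, □) = (t1, a, R) → aaaaa[t1]□
Step 6: δ(t1, □) = (t0, □, R) → aaaaa□[t0]□
Step 7: δ(t0, □) = (t1, a, R) → aaaaa□a[t1]□
Step 8: δ(t1, □) = (t0, □, R) → aaaaa□a□[t0]□
Step 9: δ(t0, □) = (t1, a, R) → aaaaa□a□a[t1]□
Step 10: δ(t1, □) = (t0, □, R) → aaaaa□a□a□[t0]□
Step 11: δ(t0, □) = (t1, a, R) → aaaaa□a□a□a[t1]□
Step 12: δ(t1, □) = (t0, □, R) → aaaaa□a□a□a□[t0]□
Step 13: δ(t0, □) = (t1, a, R) → aaaaa□a□a□a□a[t1]□

The machine has not reached a halting state after 13 steps.
The machine did not halt within the 13-step bound.

Answer: No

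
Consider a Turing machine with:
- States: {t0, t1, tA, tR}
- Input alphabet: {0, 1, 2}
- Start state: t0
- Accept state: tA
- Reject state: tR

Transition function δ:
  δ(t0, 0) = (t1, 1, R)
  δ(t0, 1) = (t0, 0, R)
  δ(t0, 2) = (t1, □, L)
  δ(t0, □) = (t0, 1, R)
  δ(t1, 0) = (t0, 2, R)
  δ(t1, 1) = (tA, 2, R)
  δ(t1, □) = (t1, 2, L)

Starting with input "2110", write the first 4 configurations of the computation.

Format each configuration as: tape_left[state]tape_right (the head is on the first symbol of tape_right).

Transitions applied:
Step 1: δ(t0, 2) = (t1, □, L)
Step 2: δ(t1, □) = (t1, 2, L)
Step 3: δ(t1, □) = (t1, 2, L)

The first 4 configurations are:
[t0]2110 ⊢ [t1]□□110 ⊢ [t1]□2□110 ⊢ [t1]□22□110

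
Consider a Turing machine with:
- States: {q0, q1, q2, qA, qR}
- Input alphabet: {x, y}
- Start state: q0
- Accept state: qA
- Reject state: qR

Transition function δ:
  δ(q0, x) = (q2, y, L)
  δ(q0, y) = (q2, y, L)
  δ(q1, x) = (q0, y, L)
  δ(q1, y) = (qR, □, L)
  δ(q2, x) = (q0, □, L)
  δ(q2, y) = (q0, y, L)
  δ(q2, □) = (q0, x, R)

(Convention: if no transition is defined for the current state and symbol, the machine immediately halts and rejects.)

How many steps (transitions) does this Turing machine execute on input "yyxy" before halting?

Execution trace:
Initial: [q0]yyxy
Step 1: δ(q0, y) = (q2, y, L) → [q2]□yyxy
Step 2: δ(q2, □) = (q0, x, R) → x[q0]yyxy
Step 3: δ(q0, y) = (q2, y, L) → [q2]xyyxy
Step 4: δ(q2, x) = (q0, □, L) → [q0]□□yyxy

No transition is defined for δ(q0, □). By convention the machine halts and rejects.

The machine executed 4 steps before halting.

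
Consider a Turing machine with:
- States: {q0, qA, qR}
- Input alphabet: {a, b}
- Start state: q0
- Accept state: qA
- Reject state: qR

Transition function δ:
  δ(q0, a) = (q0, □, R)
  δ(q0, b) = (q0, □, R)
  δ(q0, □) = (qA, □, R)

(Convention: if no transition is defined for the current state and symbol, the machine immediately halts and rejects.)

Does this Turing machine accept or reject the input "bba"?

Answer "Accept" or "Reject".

Execution trace:
Initial: [q0]bba
Step 1: δ(q0, b) = (q0, □, R) → □[q0]ba
Step 2: δ(q0, b) = (q0, □, R) → □□[q0]a
Step 3: δ(q0, a) = (q0, □, R) → □□□[q0]□
Step 4: δ(q0, □) = (qA, □, R) → □□□□[qA]□

The machine reaches the accept state qA and halts.

Answer: Accept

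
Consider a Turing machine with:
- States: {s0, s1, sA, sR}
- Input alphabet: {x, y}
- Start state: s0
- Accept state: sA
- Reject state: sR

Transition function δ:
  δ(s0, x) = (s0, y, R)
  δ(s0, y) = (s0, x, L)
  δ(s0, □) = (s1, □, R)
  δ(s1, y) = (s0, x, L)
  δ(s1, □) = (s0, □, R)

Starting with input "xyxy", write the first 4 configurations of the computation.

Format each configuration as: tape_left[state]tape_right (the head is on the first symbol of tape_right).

Transitions applied:
Step 1: δ(s0, x) = (s0, y, R)
Step 2: δ(s0, y) = (s0, x, L)
Step 3: δ(s0, y) = (s0, x, L)

The first 4 configurations are:
[s0]xyxy ⊢ y[s0]yxy ⊢ [s0]yxxy ⊢ [s0]□xxxy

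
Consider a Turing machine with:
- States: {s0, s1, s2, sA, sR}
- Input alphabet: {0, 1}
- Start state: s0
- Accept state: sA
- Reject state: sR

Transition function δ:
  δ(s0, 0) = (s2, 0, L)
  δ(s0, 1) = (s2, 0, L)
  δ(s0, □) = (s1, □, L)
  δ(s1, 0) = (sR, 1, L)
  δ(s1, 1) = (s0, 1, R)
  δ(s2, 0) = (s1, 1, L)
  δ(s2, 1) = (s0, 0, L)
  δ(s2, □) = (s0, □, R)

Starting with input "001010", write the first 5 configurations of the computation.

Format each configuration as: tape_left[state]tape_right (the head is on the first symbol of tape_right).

Transitions applied:
Step 1: δ(s0, 0) = (s2, 0, L)
Step 2: δ(s2, □) = (s0, □, R)
Step 3: δ(s0, 0) = (s2, 0, L)
Step 4: δ(s2, □) = (s0, □, R)

The first 5 configurations are:
[s0]001010 ⊢ [s2]□001010 ⊢ □[s0]001010 ⊢ [s2]□001010 ⊢ □[s0]001010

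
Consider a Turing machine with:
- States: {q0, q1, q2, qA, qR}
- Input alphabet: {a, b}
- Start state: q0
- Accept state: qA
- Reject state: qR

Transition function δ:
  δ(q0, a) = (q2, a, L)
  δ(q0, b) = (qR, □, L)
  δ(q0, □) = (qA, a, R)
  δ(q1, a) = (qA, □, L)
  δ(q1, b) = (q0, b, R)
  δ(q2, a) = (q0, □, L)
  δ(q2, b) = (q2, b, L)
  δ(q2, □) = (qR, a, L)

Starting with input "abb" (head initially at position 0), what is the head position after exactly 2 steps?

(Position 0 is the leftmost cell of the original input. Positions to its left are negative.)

Execution trace (head position shown):
Step 0: [q0]abb  (head at position 0)
Step 1: move left → [q2]□abb  (head at position -1)
Step 2: move left → [qR]□aabb  (head at position -2)

After 2 steps, the head is at position -2.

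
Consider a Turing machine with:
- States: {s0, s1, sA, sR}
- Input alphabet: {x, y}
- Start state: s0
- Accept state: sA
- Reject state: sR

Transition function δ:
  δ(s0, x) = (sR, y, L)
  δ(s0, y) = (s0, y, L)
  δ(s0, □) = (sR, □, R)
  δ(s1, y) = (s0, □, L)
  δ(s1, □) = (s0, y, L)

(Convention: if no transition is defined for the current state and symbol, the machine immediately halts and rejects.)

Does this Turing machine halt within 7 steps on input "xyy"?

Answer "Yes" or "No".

Execution trace:
Initial: [s0]xyy
Step 1: δ(s0, x) = (sR, y, L) → [sR]□yyy

The machine reaches the reject state sR and halts.
The machine halted after 1 step (within the 7-step bound).

Answer: Yes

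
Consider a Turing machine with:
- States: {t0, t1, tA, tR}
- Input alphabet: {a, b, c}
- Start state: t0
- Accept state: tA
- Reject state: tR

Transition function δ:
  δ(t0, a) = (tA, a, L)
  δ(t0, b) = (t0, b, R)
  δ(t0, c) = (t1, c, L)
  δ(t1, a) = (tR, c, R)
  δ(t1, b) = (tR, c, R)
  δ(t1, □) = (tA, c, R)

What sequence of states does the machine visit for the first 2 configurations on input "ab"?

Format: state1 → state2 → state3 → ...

Execution trace:
Initial: [t0]ab
Step 1: δ(t0, a) = (tA, a, L) → [tA]□ab

The machine reaches the accept state tA and halts.

State sequence: t0 → tA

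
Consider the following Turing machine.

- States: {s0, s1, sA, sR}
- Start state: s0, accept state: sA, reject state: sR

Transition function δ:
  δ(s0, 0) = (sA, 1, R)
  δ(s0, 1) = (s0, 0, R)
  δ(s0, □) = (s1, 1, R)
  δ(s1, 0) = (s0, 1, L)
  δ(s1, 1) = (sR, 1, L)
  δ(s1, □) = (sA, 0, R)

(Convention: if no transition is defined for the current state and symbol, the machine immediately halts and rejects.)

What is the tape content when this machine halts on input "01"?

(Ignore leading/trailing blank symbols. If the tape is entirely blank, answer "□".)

Execution trace:
Initial: [s0]01
Step 1: δ(s0, 0) = (sA, 1, R) → 1[sA]1

The machine reaches the accept state sA and halts.

Final tape (ignoring leading/trailing blanks): 11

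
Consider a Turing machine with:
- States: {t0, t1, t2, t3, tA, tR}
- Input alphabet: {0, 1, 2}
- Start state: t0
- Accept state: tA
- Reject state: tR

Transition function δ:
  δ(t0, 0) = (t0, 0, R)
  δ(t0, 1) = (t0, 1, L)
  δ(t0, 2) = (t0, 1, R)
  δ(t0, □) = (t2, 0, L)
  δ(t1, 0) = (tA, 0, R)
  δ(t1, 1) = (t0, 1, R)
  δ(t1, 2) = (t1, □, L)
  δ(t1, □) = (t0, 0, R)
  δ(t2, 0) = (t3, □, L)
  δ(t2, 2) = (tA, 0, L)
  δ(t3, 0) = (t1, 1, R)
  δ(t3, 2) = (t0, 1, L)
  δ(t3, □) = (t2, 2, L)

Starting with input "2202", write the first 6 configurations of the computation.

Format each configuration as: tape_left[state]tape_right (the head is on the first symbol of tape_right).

Transitions applied:
Step 1: δ(t0, 2) = (t0, 1, R)
Step 2: δ(t0, 2) = (t0, 1, R)
Step 3: δ(t0, 0) = (t0, 0, R)
Step 4: δ(t0, 2) = (t0, 1, R)
Step 5: δ(t0, □) = (t2, 0, L)

The first 6 configurations are:
[t0]2202 ⊢ 1[t0]202 ⊢ 11[t0]02 ⊢ 110[t0]2 ⊢ 1101[t0]□ ⊢ 110[t2]10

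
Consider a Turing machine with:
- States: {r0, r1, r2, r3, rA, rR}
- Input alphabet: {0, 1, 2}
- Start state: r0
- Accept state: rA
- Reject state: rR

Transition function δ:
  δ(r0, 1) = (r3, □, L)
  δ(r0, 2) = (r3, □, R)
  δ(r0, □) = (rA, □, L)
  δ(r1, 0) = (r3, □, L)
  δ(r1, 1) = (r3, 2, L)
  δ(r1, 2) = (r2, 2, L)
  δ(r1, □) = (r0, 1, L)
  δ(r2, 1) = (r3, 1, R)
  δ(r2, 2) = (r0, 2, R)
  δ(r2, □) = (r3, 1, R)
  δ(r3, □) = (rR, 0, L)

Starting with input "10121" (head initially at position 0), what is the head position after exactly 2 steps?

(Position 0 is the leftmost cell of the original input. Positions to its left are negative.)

Execution trace (head position shown):
Step 0: [r0]10121  (head at position 0)
Step 1: move left → [r3]□□0121  (head at position -1)
Step 2: move left → [rR]□0□0121  (head at position -2)

After 2 steps, the head is at position -2.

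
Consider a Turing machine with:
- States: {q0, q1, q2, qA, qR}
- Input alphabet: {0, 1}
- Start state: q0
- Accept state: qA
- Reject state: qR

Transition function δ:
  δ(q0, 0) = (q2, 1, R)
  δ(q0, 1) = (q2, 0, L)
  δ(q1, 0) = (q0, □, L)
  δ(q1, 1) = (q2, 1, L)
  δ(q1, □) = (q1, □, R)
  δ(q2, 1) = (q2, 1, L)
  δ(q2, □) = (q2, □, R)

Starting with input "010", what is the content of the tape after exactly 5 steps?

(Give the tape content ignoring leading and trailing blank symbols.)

Execution trace:
Initial: [q0]010
Step 1: δ(q0, 0) = (q2, 1, R) → 1[q2]10
Step 2: δ(q2, 1) = (q2, 1, L) → [q2]110
Step 3: δ(q2, 1) = (q2, 1, L) → [q2]□110
Step 4: δ(q2, □) = (q2, □, R) → □[q2]110
Step 5: δ(q2, 1) = (q2, 1, L) → [q2]□110

After 5 steps, the tape (ignoring leading/trailing blanks) is: 110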